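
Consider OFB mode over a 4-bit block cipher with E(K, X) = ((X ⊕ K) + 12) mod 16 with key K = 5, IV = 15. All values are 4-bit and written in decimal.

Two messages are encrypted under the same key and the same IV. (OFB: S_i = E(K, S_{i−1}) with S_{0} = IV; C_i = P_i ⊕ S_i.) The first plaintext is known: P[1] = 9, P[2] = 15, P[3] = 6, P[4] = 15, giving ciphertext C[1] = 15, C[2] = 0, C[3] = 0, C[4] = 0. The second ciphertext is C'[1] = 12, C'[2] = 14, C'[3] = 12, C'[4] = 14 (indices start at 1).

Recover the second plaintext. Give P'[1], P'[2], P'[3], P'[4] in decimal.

In OFB with a reused IV, both messages share the same keystream S_i, so C_i ⊕ C'_i = P_i ⊕ P'_i and thus P'_i = P_i ⊕ C_i ⊕ C'_i.
P'[1]: 9 ⊕ 15 ⊕ 12 = 10.
P'[2]: 15 ⊕ 0 ⊕ 14 = 1.
P'[3]: 6 ⊕ 0 ⊕ 12 = 10.
P'[4]: 15 ⊕ 0 ⊕ 14 = 1.

P'[1] = 10, P'[2] = 1, P'[3] = 10, P'[4] = 1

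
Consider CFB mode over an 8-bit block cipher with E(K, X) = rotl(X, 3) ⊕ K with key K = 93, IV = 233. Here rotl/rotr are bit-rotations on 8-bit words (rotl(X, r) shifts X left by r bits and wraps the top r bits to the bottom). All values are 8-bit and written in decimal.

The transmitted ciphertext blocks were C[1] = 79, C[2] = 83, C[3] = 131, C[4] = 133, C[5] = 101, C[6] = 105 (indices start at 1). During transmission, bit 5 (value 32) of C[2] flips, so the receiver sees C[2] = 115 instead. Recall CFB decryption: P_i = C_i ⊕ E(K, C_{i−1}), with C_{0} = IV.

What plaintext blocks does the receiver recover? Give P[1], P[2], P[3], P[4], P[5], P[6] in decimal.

Only C[2] changed, to 115. In CFB, a change in C_i flips the same bit in P_i and garbles P_{i+1}. Decrypting the received ciphertext:
P[1]: E(K, 233) = 18; 79 ⊕ 18 = 93.
P[2]: E(K, 79) = 39; 115 ⊕ 39 = 84.
P[3]: E(K, 115) = 198; 131 ⊕ 198 = 69.
P[4]: E(K, 131) = 65; 133 ⊕ 65 = 196.
P[5]: E(K, 133) = 113; 101 ⊕ 113 = 20.
P[6]: E(K, 101) = 118; 105 ⊕ 118 = 31.
Blocks that differ from the original plaintext: P[2], P[3].

P[1] = 93, P[2] = 84, P[3] = 69, P[4] = 196, P[5] = 20, P[6] = 31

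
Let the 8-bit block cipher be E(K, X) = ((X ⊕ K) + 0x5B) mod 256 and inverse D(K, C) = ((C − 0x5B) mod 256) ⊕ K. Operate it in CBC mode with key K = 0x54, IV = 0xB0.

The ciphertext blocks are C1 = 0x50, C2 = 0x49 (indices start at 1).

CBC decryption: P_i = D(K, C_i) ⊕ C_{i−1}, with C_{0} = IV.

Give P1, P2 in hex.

P1: D(K, 0x50) = 0xA1; 0xA1 ⊕ 0xB0 = 0x11.
P2: D(K, 0x49) = 0xBA; 0xBA ⊕ 0x50 = 0xEA.

P1 = 0x11, P2 = 0xEA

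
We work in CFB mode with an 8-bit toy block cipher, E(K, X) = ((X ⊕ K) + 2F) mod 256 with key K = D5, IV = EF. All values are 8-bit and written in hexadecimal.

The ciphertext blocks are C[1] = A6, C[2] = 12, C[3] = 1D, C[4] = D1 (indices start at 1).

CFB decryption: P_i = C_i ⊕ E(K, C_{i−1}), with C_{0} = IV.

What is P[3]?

P[3] = EB

P[3]: E(K, 12) = F6; 1D ⊕ F6 = EB.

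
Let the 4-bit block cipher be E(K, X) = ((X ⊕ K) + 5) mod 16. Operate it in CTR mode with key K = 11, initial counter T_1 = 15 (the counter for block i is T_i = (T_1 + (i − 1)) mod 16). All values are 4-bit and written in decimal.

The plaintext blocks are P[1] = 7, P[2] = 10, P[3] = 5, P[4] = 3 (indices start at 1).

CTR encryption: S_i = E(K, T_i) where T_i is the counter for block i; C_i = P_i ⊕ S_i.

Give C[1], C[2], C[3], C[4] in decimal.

C[1]: T = 15, S = E(K, T) = 9; 7 ⊕ 9 = 14.
C[2]: T = 0, S = E(K, T) = 0; 10 ⊕ 0 = 10.
C[3]: T = 1, S = E(K, T) = 15; 5 ⊕ 15 = 10.
C[4]: T = 2, S = E(K, T) = 14; 3 ⊕ 14 = 13.

C[1] = 14, C[2] = 10, C[3] = 10, C[4] = 13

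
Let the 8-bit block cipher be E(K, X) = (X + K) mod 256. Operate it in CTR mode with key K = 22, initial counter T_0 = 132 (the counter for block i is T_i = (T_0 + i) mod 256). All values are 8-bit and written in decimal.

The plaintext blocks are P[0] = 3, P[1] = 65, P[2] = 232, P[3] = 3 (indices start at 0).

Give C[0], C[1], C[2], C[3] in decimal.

CTR encryption: S_i = E(K, T_i) where T_i is the counter for block i; C_i = P_i ⊕ S_i.
C[0]: T = 132, S = E(K, T) = 154; 3 ⊕ 154 = 153.
C[1]: T = 133, S = E(K, T) = 155; 65 ⊕ 155 = 218.
C[2]: T = 134, S = E(K, T) = 156; 232 ⊕ 156 = 116.
C[3]: T = 135, S = E(K, T) = 157; 3 ⊕ 157 = 158.

C[0] = 153, C[1] = 218, C[2] = 116, C[3] = 158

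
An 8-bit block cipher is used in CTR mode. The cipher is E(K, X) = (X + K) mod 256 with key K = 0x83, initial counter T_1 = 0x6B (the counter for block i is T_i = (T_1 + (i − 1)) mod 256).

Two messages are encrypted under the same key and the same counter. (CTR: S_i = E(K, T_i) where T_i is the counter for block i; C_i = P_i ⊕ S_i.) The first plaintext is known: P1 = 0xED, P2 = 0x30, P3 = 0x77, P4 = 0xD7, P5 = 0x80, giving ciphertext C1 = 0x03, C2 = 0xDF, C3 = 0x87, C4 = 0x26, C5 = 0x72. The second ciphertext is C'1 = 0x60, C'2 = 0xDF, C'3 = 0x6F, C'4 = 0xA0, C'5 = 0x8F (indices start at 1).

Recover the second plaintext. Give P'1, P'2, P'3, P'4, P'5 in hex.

In CTR with a reused counter, both messages share the same keystream S_i, so C_i ⊕ C'_i = P_i ⊕ P'_i and thus P'_i = P_i ⊕ C_i ⊕ C'_i.
P'1: 0xED ⊕ 0x03 ⊕ 0x60 = 0x8E.
P'2: 0x30 ⊕ 0xDF ⊕ 0xDF = 0x30.
P'3: 0x77 ⊕ 0x87 ⊕ 0x6F = 0x9F.
P'4: 0xD7 ⊕ 0x26 ⊕ 0xA0 = 0x51.
P'5: 0x80 ⊕ 0x72 ⊕ 0x8F = 0x7D.

P'1 = 0x8E, P'2 = 0x30, P'3 = 0x9F, P'4 = 0x51, P'5 = 0x7D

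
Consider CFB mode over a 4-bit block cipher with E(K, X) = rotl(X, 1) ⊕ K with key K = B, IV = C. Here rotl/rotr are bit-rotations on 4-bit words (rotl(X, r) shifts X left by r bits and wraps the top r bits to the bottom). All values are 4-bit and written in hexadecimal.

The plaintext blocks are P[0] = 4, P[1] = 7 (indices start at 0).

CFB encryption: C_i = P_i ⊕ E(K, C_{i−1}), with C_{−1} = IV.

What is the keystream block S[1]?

C[0]: E(K, C) = 2; 4 ⊕ 2 = 6.
C[1]: E(K, 6) = 7; 7 ⊕ 7 = 0.
So S[1] = 7.

7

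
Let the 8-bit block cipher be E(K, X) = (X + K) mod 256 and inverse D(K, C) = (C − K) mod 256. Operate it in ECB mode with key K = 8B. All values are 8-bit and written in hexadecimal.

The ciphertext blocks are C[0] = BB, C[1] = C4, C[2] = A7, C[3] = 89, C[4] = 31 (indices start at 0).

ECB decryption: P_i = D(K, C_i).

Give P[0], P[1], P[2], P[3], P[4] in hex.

P[0]: D(K, BB) = 30.
P[1]: D(K, C4) = 39.
P[2]: D(K, A7) = 1C.
P[3]: D(K, 89) = FE.
P[4]: D(K, 31) = A6.

P[0] = 30, P[1] = 39, P[2] = 1C, P[3] = FE, P[4] = A6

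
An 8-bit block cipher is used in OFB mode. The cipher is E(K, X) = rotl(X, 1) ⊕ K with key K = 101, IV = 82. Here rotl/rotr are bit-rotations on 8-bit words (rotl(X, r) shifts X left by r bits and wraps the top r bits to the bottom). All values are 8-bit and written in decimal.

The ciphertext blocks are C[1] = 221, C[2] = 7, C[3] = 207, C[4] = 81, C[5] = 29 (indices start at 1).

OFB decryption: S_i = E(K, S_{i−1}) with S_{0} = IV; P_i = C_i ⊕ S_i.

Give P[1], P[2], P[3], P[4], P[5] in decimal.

P[1] = 28, P[2] = 225, P[3] = 103, P[4] = 101, P[5] = 16

P[1]: S = E(K, 82) = 193; 221 ⊕ 193 = 28.
P[2]: S = E(K, 193) = 230; 7 ⊕ 230 = 225.
P[3]: S = E(K, 230) = 168; 207 ⊕ 168 = 103.
P[4]: S = E(K, 168) = 52; 81 ⊕ 52 = 101.
P[5]: S = E(K, 52) = 13; 29 ⊕ 13 = 16.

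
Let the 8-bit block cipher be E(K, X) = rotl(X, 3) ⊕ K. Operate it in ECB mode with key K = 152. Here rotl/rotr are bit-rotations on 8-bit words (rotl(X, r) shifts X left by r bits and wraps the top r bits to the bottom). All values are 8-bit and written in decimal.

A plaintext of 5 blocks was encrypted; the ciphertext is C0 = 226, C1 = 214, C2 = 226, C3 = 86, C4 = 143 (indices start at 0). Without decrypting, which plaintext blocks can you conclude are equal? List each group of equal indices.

P0 = P2

ECB encrypts each block independently with the same key, so equal ciphertext blocks imply equal plaintext blocks.
C0 = C2 = 226, so P0 = P2.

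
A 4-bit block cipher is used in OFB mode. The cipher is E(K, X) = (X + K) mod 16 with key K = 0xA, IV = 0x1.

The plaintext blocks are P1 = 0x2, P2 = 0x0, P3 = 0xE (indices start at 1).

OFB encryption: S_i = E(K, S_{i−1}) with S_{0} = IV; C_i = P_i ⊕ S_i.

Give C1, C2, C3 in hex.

C1: S = E(K, 0x1) = 0xB; 0x2 ⊕ 0xB = 0x9.
C2: S = E(K, 0xB) = 0x5; 0x0 ⊕ 0x5 = 0x5.
C3: S = E(K, 0x5) = 0xF; 0xE ⊕ 0xF = 0x1.

C1 = 0x9, C2 = 0x5, C3 = 0x1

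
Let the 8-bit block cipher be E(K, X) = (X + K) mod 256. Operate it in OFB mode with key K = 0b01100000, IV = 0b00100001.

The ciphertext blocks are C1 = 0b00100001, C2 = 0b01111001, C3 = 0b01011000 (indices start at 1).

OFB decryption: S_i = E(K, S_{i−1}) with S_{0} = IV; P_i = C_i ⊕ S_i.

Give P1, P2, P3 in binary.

P1: S = E(K, 0b00100001) = 0b10000001; 0b00100001 ⊕ 0b10000001 = 0b10100000.
P2: S = E(K, 0b10000001) = 0b11100001; 0b01111001 ⊕ 0b11100001 = 0b10011000.
P3: S = E(K, 0b11100001) = 0b01000001; 0b01011000 ⊕ 0b01000001 = 0b00011001.

P1 = 0b10100000, P2 = 0b10011000, P3 = 0b00011001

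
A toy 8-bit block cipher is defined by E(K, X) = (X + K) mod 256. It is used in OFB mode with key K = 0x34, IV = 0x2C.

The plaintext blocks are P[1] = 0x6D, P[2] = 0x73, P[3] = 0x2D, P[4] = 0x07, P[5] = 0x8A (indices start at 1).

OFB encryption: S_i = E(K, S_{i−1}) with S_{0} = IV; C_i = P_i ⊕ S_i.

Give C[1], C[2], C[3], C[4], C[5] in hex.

C[1]: S = E(K, 0x2C) = 0x60; 0x6D ⊕ 0x60 = 0x0D.
C[2]: S = E(K, 0x60) = 0x94; 0x73 ⊕ 0x94 = 0xE7.
C[3]: S = E(K, 0x94) = 0xC8; 0x2D ⊕ 0xC8 = 0xE5.
C[4]: S = E(K, 0xC8) = 0xFC; 0x07 ⊕ 0xFC = 0xFB.
C[5]: S = E(K, 0xFC) = 0x30; 0x8A ⊕ 0x30 = 0xBA.

C[1] = 0x0D, C[2] = 0xE7, C[3] = 0xE5, C[4] = 0xFB, C[5] = 0xBA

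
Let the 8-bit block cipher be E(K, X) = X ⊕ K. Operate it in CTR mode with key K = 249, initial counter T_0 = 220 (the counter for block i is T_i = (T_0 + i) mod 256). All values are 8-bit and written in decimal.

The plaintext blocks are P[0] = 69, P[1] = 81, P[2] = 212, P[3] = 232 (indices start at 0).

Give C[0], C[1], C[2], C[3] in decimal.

CTR encryption: S_i = E(K, T_i) where T_i is the counter for block i; C_i = P_i ⊕ S_i.
C[0]: T = 220, S = E(K, T) = 37; 69 ⊕ 37 = 96.
C[1]: T = 221, S = E(K, T) = 36; 81 ⊕ 36 = 117.
C[2]: T = 222, S = E(K, T) = 39; 212 ⊕ 39 = 243.
C[3]: T = 223, S = E(K, T) = 38; 232 ⊕ 38 = 206.

C[0] = 96, C[1] = 117, C[2] = 243, C[3] = 206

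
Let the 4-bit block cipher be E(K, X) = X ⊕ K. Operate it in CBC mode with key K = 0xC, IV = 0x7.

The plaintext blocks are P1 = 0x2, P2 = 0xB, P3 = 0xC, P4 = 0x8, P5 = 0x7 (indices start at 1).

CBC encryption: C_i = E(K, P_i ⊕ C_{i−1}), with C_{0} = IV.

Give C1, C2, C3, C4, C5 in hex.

C1 = 0x9, C2 = 0xE, C3 = 0xE, C4 = 0xA, C5 = 0x1

C1: P1 ⊕ 0x7 = 0x5; E(K, 0x5) = 0x9.
C2: P2 ⊕ 0x9 = 0x2; E(K, 0x2) = 0xE.
C3: P3 ⊕ 0xE = 0x2; E(K, 0x2) = 0xE.
C4: P4 ⊕ 0xE = 0x6; E(K, 0x6) = 0xA.
C5: P5 ⊕ 0xA = 0xD; E(K, 0xD) = 0x1.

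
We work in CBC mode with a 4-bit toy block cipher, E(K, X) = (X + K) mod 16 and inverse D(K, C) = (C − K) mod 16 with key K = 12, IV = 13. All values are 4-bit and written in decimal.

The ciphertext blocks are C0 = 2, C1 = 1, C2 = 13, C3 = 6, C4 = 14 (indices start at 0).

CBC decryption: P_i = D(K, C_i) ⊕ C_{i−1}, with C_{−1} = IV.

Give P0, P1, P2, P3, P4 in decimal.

P0: D(K, 2) = 6; 6 ⊕ 13 = 11.
P1: D(K, 1) = 5; 5 ⊕ 2 = 7.
P2: D(K, 13) = 1; 1 ⊕ 1 = 0.
P3: D(K, 6) = 10; 10 ⊕ 13 = 7.
P4: D(K, 14) = 2; 2 ⊕ 6 = 4.

P0 = 11, P1 = 7, P2 = 0, P3 = 7, P4 = 4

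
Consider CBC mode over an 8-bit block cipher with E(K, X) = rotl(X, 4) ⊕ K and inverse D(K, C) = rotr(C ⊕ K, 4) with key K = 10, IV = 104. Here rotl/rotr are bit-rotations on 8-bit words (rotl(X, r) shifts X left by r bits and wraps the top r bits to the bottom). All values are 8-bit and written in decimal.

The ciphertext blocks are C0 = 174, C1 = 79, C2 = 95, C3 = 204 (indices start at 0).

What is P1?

P1 = 250

CBC decryption: P_i = D(K, C_i) ⊕ C_{i−1}, with C_{−1} = IV.
P1: D(K, 79) = 84; 84 ⊕ 174 = 250.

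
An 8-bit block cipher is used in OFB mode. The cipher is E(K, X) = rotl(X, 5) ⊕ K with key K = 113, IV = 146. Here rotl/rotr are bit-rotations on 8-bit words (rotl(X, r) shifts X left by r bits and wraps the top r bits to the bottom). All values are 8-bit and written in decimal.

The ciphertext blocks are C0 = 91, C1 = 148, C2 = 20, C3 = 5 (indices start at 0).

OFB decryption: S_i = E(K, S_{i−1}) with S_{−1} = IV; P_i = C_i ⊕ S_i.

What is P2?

P0: S = E(K, 146) = 35; 91 ⊕ 35 = 120.
P1: S = E(K, 35) = 21; 148 ⊕ 21 = 129.
P2: S = E(K, 21) = 211; 20 ⊕ 211 = 199.

P2 = 199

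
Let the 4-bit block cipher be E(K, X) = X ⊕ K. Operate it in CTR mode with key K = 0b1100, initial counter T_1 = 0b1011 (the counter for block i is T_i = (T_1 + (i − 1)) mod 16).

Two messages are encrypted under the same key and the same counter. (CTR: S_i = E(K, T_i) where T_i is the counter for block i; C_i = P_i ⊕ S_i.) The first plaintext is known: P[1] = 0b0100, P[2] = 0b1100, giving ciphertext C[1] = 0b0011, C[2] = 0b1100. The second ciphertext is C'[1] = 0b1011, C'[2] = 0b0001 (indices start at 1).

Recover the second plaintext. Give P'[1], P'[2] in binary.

P'[1] = 0b1100, P'[2] = 0b0001

In CTR with a reused counter, both messages share the same keystream S_i, so C_i ⊕ C'_i = P_i ⊕ P'_i and thus P'_i = P_i ⊕ C_i ⊕ C'_i.
P'[1]: 0b0100 ⊕ 0b0011 ⊕ 0b1011 = 0b1100.
P'[2]: 0b1100 ⊕ 0b1100 ⊕ 0b0001 = 0b0001.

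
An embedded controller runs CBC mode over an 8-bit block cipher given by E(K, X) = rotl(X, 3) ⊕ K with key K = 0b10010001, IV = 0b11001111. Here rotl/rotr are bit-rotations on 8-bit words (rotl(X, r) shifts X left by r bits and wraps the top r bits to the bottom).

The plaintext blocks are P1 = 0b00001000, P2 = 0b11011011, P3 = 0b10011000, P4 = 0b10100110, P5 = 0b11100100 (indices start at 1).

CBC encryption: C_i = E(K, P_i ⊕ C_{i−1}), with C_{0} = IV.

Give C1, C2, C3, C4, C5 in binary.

C1 = 0b10101111, C2 = 0b00110010, C3 = 0b11000100, C4 = 0b10000010, C5 = 0b10100010

C1: P1 ⊕ 0b11001111 = 0b11000111; E(K, 0b11000111) = 0b10101111.
C2: P2 ⊕ 0b10101111 = 0b01110100; E(K, 0b01110100) = 0b00110010.
C3: P3 ⊕ 0b00110010 = 0b10101010; E(K, 0b10101010) = 0b11000100.
C4: P4 ⊕ 0b11000100 = 0b01100010; E(K, 0b01100010) = 0b10000010.
C5: P5 ⊕ 0b10000010 = 0b01100110; E(K, 0b01100110) = 0b10100010.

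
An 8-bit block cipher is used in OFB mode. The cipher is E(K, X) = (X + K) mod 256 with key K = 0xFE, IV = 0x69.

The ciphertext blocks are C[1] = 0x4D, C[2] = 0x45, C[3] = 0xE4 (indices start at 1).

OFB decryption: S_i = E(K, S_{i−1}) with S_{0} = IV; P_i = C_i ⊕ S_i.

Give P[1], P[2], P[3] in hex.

P[1] = 0x2A, P[2] = 0x20, P[3] = 0x87

P[1]: S = E(K, 0x69) = 0x67; 0x4D ⊕ 0x67 = 0x2A.
P[2]: S = E(K, 0x67) = 0x65; 0x45 ⊕ 0x65 = 0x20.
P[3]: S = E(K, 0x65) = 0x63; 0xE4 ⊕ 0x63 = 0x87.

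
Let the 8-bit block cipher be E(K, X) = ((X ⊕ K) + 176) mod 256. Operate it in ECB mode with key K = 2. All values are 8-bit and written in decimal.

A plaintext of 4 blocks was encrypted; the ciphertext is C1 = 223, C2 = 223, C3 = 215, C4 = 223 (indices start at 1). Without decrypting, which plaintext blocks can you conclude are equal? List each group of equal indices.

ECB encrypts each block independently with the same key, so equal ciphertext blocks imply equal plaintext blocks.
C1 = C2 = C4 = 223, so P1 = P2 = P4.

P1 = P2 = P4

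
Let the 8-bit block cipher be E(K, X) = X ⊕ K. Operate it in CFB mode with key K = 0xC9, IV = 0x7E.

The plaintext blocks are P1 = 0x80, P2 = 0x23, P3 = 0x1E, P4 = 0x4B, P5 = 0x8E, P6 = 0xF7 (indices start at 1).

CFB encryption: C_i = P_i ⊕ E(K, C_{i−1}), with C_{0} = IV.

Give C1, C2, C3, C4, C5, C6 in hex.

C1: E(K, 0x7E) = 0xB7; 0x80 ⊕ 0xB7 = 0x37.
C2: E(K, 0x37) = 0xFE; 0x23 ⊕ 0xFE = 0xDD.
C3: E(K, 0xDD) = 0x14; 0x1E ⊕ 0x14 = 0x0A.
C4: E(K, 0x0A) = 0xC3; 0x4B ⊕ 0xC3 = 0x88.
C5: E(K, 0x88) = 0x41; 0x8E ⊕ 0x41 = 0xCF.
C6: E(K, 0xCF) = 0x06; 0xF7 ⊕ 0x06 = 0xF1.

C1 = 0x37, C2 = 0xDD, C3 = 0x0A, C4 = 0x88, C5 = 0xCF, C6 = 0xF1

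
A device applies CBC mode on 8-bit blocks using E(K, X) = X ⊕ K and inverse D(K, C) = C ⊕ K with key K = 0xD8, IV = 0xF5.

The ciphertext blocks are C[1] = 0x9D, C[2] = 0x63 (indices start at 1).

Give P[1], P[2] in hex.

P[1] = 0xB0, P[2] = 0x26

CBC decryption: P_i = D(K, C_i) ⊕ C_{i−1}, with C_{0} = IV.
P[1]: D(K, 0x9D) = 0x45; 0x45 ⊕ 0xF5 = 0xB0.
P[2]: D(K, 0x63) = 0xBB; 0xBB ⊕ 0x9D = 0x26.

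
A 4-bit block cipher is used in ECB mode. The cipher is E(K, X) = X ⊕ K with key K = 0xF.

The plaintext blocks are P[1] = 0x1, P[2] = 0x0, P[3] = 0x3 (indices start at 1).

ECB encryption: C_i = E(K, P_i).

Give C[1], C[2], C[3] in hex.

C[1]: E(K, 0x1) = 0xE.
C[2]: E(K, 0x0) = 0xF.
C[3]: E(K, 0x3) = 0xC.

C[1] = 0xE, C[2] = 0xF, C[3] = 0xC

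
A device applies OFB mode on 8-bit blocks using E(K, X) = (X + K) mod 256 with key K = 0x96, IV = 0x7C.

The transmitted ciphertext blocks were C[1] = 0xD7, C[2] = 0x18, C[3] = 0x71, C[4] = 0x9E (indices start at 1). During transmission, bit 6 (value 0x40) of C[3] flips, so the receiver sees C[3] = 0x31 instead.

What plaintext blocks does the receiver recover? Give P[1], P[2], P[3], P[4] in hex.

P[1] = 0xC5, P[2] = 0xB0, P[3] = 0x0F, P[4] = 0x4A

OFB decryption: S_i = E(K, S_{i−1}) with S_{0} = IV; P_i = C_i ⊕ S_i.
Only C[3] changed, to 0x31. In OFB, a change in C_i flips the same bit in P_i only; the keystream is unaffected. Decrypting the received ciphertext:
P[1]: S = E(K, 0x7C) = 0x12; 0xD7 ⊕ 0x12 = 0xC5.
P[2]: S = E(K, 0x12) = 0xA8; 0x18 ⊕ 0xA8 = 0xB0.
P[3]: S = E(K, 0xA8) = 0x3E; 0x31 ⊕ 0x3E = 0x0F.
P[4]: S = E(K, 0x3E) = 0xD4; 0x9E ⊕ 0xD4 = 0x4A.
Blocks that differ from the original plaintext: P[3].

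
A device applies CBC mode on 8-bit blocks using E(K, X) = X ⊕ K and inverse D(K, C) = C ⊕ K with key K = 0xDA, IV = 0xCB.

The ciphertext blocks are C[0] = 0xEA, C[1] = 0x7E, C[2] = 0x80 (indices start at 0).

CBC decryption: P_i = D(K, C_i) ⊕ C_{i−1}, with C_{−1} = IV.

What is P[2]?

P[2]: D(K, 0x80) = 0x5A; 0x5A ⊕ 0x7E = 0x24.

P[2] = 0x24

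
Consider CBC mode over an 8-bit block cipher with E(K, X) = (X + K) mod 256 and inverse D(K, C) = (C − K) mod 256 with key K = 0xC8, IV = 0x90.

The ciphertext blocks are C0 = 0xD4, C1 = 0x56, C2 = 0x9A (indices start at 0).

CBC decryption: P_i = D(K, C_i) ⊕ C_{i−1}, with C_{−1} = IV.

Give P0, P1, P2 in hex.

P0: D(K, 0xD4) = 0x0C; 0x0C ⊕ 0x90 = 0x9C.
P1: D(K, 0x56) = 0x8E; 0x8E ⊕ 0xD4 = 0x5A.
P2: D(K, 0x9A) = 0xD2; 0xD2 ⊕ 0x56 = 0x84.

P0 = 0x9C, P1 = 0x5A, P2 = 0x84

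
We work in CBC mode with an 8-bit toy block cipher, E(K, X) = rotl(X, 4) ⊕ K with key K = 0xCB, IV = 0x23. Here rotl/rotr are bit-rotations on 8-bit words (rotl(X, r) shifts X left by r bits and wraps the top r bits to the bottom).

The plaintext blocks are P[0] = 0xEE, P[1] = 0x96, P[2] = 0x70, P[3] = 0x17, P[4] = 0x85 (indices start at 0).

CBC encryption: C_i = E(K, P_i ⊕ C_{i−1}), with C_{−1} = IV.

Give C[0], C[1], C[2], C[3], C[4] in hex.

C[0]: P[0] ⊕ 0x23 = 0xCD; E(K, 0xCD) = 0x17.
C[1]: P[1] ⊕ 0x17 = 0x81; E(K, 0x81) = 0xD3.
C[2]: P[2] ⊕ 0xD3 = 0xA3; E(K, 0xA3) = 0xF1.
C[3]: P[3] ⊕ 0xF1 = 0xE6; E(K, 0xE6) = 0xA5.
C[4]: P[4] ⊕ 0xA5 = 0x20; E(K, 0x20) = 0xC9.

C[0] = 0x17, C[1] = 0xD3, C[2] = 0xF1, C[3] = 0xA5, C[4] = 0xC9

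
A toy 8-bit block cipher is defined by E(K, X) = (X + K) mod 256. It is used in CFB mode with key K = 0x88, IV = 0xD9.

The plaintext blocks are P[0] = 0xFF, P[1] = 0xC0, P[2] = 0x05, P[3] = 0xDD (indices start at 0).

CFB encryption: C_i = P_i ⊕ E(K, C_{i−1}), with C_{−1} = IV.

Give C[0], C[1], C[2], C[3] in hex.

C[0] = 0x9E, C[1] = 0xE6, C[2] = 0x6B, C[3] = 0x2E

C[0]: E(K, 0xD9) = 0x61; 0xFF ⊕ 0x61 = 0x9E.
C[1]: E(K, 0x9E) = 0x26; 0xC0 ⊕ 0x26 = 0xE6.
C[2]: E(K, 0xE6) = 0x6E; 0x05 ⊕ 0x6E = 0x6B.
C[3]: E(K, 0x6B) = 0xF3; 0xDD ⊕ 0xF3 = 0x2E.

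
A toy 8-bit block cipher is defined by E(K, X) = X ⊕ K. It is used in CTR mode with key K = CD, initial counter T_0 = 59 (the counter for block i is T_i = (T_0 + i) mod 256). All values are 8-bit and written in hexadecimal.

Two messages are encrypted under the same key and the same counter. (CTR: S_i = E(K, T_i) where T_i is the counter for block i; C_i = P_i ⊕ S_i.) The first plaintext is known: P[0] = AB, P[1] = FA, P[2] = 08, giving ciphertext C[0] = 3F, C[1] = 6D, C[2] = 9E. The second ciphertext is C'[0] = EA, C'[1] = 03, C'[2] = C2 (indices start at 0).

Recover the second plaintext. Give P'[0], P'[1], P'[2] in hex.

In CTR with a reused counter, both messages share the same keystream S_i, so C_i ⊕ C'_i = P_i ⊕ P'_i and thus P'_i = P_i ⊕ C_i ⊕ C'_i.
P'[0]: AB ⊕ 3F ⊕ EA = 7E.
P'[1]: FA ⊕ 6D ⊕ 03 = 94.
P'[2]: 08 ⊕ 9E ⊕ C2 = 54.

P'[0] = 7E, P'[1] = 94, P'[2] = 54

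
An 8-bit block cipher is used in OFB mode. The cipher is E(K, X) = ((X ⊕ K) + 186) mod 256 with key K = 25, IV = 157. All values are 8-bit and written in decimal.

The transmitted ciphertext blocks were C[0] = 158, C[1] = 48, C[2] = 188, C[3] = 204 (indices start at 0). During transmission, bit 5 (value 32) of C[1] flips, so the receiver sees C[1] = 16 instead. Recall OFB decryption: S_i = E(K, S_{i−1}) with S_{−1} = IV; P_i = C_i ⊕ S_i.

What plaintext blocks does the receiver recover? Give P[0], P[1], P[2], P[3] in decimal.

P[0] = 160, P[1] = 241, P[2] = 14, P[3] = 169

Only C[1] changed, to 16. In OFB, a change in C_i flips the same bit in P_i only; the keystream is unaffected. Decrypting the received ciphertext:
P[0]: S = E(K, 157) = 62; 158 ⊕ 62 = 160.
P[1]: S = E(K, 62) = 225; 16 ⊕ 225 = 241.
P[2]: S = E(K, 225) = 178; 188 ⊕ 178 = 14.
P[3]: S = E(K, 178) = 101; 204 ⊕ 101 = 169.
Blocks that differ from the original plaintext: P[1].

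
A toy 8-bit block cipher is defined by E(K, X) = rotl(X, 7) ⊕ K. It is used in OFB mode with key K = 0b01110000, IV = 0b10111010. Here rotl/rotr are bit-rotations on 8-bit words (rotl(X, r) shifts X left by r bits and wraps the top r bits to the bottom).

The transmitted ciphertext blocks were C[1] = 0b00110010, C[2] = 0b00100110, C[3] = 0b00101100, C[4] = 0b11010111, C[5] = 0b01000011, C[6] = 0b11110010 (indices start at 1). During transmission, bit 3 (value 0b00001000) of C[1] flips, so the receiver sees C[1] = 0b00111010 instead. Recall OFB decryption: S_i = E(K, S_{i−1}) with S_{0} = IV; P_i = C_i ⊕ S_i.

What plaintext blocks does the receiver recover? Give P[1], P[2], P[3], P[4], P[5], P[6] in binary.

P[1] = 0b00010111, P[2] = 0b11000000, P[3] = 0b00101111, P[4] = 0b00100110, P[5] = 0b11001011, P[6] = 0b11000110

Only C[1] changed, to 0b00111010. In OFB, a change in C_i flips the same bit in P_i only; the keystream is unaffected. Decrypting the received ciphertext:
P[1]: S = E(K, 0b10111010) = 0b00101101; 0b00111010 ⊕ 0b00101101 = 0b00010111.
P[2]: S = E(K, 0b00101101) = 0b11100110; 0b00100110 ⊕ 0b11100110 = 0b11000000.
P[3]: S = E(K, 0b11100110) = 0b00000011; 0b00101100 ⊕ 0b00000011 = 0b00101111.
P[4]: S = E(K, 0b00000011) = 0b11110001; 0b11010111 ⊕ 0b11110001 = 0b00100110.
P[5]: S = E(K, 0b11110001) = 0b10001000; 0b01000011 ⊕ 0b10001000 = 0b11001011.
P[6]: S = E(K, 0b10001000) = 0b00110100; 0b11110010 ⊕ 0b00110100 = 0b11000110.
Blocks that differ from the original plaintext: P[1].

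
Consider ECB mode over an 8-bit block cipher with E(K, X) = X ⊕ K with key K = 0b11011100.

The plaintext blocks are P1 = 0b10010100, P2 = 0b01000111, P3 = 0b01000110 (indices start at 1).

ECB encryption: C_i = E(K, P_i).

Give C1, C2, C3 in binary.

C1 = 0b01001000, C2 = 0b10011011, C3 = 0b10011010

C1: E(K, 0b10010100) = 0b01001000.
C2: E(K, 0b01000111) = 0b10011011.
C3: E(K, 0b01000110) = 0b10011010.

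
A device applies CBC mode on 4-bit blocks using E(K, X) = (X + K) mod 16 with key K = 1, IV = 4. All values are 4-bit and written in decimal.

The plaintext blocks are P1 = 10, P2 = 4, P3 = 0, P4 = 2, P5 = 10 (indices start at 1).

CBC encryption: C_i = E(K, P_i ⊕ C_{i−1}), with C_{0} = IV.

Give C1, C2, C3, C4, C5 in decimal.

C1: P1 ⊕ 4 = 14; E(K, 14) = 15.
C2: P2 ⊕ 15 = 11; E(K, 11) = 12.
C3: P3 ⊕ 12 = 12; E(K, 12) = 13.
C4: P4 ⊕ 13 = 15; E(K, 15) = 0.
C5: P5 ⊕ 0 = 10; E(K, 10) = 11.

C1 = 15, C2 = 12, C3 = 13, C4 = 0, C5 = 11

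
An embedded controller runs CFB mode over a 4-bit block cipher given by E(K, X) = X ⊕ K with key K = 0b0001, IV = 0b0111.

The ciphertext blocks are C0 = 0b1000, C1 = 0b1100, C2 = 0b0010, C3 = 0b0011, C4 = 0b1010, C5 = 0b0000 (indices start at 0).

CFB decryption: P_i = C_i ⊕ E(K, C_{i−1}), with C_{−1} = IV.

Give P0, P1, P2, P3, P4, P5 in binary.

P0 = 0b1110, P1 = 0b0101, P2 = 0b1111, P3 = 0b0000, P4 = 0b1000, P5 = 0b1011

P0: E(K, 0b0111) = 0b0110; 0b1000 ⊕ 0b0110 = 0b1110.
P1: E(K, 0b1000) = 0b1001; 0b1100 ⊕ 0b1001 = 0b0101.
P2: E(K, 0b1100) = 0b1101; 0b0010 ⊕ 0b1101 = 0b1111.
P3: E(K, 0b0010) = 0b0011; 0b0011 ⊕ 0b0011 = 0b0000.
P4: E(K, 0b0011) = 0b0010; 0b1010 ⊕ 0b0010 = 0b1000.
P5: E(K, 0b1010) = 0b1011; 0b0000 ⊕ 0b1011 = 0b1011.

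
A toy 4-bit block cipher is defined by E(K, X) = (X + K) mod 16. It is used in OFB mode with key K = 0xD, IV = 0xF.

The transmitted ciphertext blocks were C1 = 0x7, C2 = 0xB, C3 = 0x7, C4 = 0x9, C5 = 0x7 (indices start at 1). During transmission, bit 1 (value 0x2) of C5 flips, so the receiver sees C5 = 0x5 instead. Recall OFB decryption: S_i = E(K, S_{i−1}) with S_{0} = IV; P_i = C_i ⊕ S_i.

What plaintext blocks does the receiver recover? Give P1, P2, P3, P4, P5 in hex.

Only C5 changed, to 0x5. In OFB, a change in C_i flips the same bit in P_i only; the keystream is unaffected. Decrypting the received ciphertext:
P1: S = E(K, 0xF) = 0xC; 0x7 ⊕ 0xC = 0xB.
P2: S = E(K, 0xC) = 0x9; 0xB ⊕ 0x9 = 0x2.
P3: S = E(K, 0x9) = 0x6; 0x7 ⊕ 0x6 = 0x1.
P4: S = E(K, 0x6) = 0x3; 0x9 ⊕ 0x3 = 0xA.
P5: S = E(K, 0x3) = 0x0; 0x5 ⊕ 0x0 = 0x5.
Blocks that differ from the original plaintext: P5.

P1 = 0xB, P2 = 0x2, P3 = 0x1, P4 = 0xA, P5 = 0x5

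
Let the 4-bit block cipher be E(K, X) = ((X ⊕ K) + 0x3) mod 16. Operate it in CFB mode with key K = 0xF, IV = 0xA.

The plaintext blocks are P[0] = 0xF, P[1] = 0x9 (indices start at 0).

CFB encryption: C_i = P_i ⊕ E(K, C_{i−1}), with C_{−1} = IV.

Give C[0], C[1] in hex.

C[0] = 0x7, C[1] = 0x2

C[0]: E(K, 0xA) = 0x8; 0xF ⊕ 0x8 = 0x7.
C[1]: E(K, 0x7) = 0xB; 0x9 ⊕ 0xB = 0x2.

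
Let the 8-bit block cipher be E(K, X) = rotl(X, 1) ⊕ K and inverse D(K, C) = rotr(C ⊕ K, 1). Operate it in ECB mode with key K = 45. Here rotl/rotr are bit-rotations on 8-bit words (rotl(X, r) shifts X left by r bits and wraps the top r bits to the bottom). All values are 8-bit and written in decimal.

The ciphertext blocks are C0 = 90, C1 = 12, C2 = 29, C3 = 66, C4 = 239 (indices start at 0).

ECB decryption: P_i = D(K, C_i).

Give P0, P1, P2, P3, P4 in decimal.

P0: D(K, 90) = 187.
P1: D(K, 12) = 144.
P2: D(K, 29) = 24.
P3: D(K, 66) = 183.
P4: D(K, 239) = 97.

P0 = 187, P1 = 144, P2 = 24, P3 = 183, P4 = 97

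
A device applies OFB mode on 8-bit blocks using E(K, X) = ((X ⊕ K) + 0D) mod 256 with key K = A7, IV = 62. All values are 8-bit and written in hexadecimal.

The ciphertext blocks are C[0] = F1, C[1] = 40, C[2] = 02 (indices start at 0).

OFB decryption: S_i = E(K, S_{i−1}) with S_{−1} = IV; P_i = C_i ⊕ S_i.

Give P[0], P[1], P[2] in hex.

P[0]: S = E(K, 62) = D2; F1 ⊕ D2 = 23.
P[1]: S = E(K, D2) = 82; 40 ⊕ 82 = C2.
P[2]: S = E(K, 82) = 32; 02 ⊕ 32 = 30.

P[0] = 23, P[1] = C2, P[2] = 30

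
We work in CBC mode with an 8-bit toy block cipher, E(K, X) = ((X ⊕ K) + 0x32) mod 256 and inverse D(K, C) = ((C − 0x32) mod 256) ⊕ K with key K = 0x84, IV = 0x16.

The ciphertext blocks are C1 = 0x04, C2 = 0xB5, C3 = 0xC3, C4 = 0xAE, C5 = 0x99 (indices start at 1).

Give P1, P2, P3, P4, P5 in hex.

CBC decryption: P_i = D(K, C_i) ⊕ C_{i−1}, with C_{0} = IV.
P1: D(K, 0x04) = 0x56; 0x56 ⊕ 0x16 = 0x40.
P2: D(K, 0xB5) = 0x07; 0x07 ⊕ 0x04 = 0x03.
P3: D(K, 0xC3) = 0x15; 0x15 ⊕ 0xB5 = 0xA0.
P4: D(K, 0xAE) = 0xF8; 0xF8 ⊕ 0xC3 = 0x3B.
P5: D(K, 0x99) = 0xE3; 0xE3 ⊕ 0xAE = 0x4D.

P1 = 0x40, P2 = 0x03, P3 = 0xA0, P4 = 0x3B, P5 = 0x4D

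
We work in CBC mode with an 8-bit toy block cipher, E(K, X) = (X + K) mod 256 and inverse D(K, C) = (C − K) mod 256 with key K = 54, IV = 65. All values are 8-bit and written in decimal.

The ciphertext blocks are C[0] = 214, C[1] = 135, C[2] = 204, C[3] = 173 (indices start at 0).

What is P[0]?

CBC decryption: P_i = D(K, C_i) ⊕ C_{i−1}, with C_{−1} = IV.
P[0]: D(K, 214) = 160; 160 ⊕ 65 = 225.

P[0] = 225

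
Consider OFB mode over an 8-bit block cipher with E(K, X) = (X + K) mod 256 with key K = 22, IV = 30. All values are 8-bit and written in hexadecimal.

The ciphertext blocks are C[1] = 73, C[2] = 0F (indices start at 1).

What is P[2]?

OFB decryption: S_i = E(K, S_{i−1}) with S_{0} = IV; P_i = C_i ⊕ S_i.
P[1]: S = E(K, 30) = 52; 73 ⊕ 52 = 21.
P[2]: S = E(K, 52) = 74; 0F ⊕ 74 = 7B.

P[2] = 7B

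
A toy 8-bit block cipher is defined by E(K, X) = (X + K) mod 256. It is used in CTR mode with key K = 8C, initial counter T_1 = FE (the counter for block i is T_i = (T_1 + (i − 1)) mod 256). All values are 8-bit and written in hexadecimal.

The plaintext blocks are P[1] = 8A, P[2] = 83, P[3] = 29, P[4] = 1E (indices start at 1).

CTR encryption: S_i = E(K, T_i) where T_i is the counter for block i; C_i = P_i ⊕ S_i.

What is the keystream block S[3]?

8C

C[1]: T = FE, S = E(K, T) = 8A; 8A ⊕ 8A = 00.
C[2]: T = FF, S = E(K, T) = 8B; 83 ⊕ 8B = 08.
C[3]: T = 00, S = E(K, T) = 8C; 29 ⊕ 8C = A5.
So S[3] = 8C.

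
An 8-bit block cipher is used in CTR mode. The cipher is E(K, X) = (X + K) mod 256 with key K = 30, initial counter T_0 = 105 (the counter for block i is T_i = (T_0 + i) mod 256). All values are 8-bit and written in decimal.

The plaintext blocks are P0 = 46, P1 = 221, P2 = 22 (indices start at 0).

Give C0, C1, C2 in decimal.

C0 = 169, C1 = 85, C2 = 159

CTR encryption: S_i = E(K, T_i) where T_i is the counter for block i; C_i = P_i ⊕ S_i.
C0: T = 105, S = E(K, T) = 135; 46 ⊕ 135 = 169.
C1: T = 106, S = E(K, T) = 136; 221 ⊕ 136 = 85.
C2: T = 107, S = E(K, T) = 137; 22 ⊕ 137 = 159.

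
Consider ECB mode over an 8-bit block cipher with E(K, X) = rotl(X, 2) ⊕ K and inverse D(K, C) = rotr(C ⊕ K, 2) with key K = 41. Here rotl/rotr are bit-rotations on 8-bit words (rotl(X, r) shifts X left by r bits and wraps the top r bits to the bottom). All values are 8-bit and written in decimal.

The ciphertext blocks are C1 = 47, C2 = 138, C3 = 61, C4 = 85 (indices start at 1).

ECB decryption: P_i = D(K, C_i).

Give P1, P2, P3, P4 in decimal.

P1 = 129, P2 = 232, P3 = 5, P4 = 31

P1: D(K, 47) = 129.
P2: D(K, 138) = 232.
P3: D(K, 61) = 5.
P4: D(K, 85) = 31.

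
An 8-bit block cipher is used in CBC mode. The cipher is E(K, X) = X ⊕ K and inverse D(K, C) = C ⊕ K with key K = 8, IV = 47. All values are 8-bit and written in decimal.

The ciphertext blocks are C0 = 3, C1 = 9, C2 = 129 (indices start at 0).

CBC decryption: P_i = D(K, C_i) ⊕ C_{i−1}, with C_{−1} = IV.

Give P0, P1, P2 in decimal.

P0: D(K, 3) = 11; 11 ⊕ 47 = 36.
P1: D(K, 9) = 1; 1 ⊕ 3 = 2.
P2: D(K, 129) = 137; 137 ⊕ 9 = 128.

P0 = 36, P1 = 2, P2 = 128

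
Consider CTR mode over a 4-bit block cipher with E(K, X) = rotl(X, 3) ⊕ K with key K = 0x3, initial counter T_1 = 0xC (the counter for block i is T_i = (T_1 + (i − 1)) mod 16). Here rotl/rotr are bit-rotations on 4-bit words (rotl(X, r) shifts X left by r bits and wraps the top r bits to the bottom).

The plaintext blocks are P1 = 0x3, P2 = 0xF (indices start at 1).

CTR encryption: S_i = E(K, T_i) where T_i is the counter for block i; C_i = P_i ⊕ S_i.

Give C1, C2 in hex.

C1: T = 0xC, S = E(K, T) = 0x5; 0x3 ⊕ 0x5 = 0x6.
C2: T = 0xD, S = E(K, T) = 0xD; 0xF ⊕ 0xD = 0x2.

C1 = 0x6, C2 = 0x2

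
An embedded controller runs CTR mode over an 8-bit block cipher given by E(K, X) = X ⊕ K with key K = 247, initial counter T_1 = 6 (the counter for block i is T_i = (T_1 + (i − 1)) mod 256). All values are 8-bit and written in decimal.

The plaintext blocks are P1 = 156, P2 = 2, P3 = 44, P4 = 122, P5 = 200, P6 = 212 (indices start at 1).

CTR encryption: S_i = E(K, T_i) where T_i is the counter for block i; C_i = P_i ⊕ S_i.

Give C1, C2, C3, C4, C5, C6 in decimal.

C1 = 109, C2 = 242, C3 = 211, C4 = 132, C5 = 53, C6 = 40

C1: T = 6, S = E(K, T) = 241; 156 ⊕ 241 = 109.
C2: T = 7, S = E(K, T) = 240; 2 ⊕ 240 = 242.
C3: T = 8, S = E(K, T) = 255; 44 ⊕ 255 = 211.
C4: T = 9, S = E(K, T) = 254; 122 ⊕ 254 = 132.
C5: T = 10, S = E(K, T) = 253; 200 ⊕ 253 = 53.
C6: T = 11, S = E(K, T) = 252; 212 ⊕ 252 = 40.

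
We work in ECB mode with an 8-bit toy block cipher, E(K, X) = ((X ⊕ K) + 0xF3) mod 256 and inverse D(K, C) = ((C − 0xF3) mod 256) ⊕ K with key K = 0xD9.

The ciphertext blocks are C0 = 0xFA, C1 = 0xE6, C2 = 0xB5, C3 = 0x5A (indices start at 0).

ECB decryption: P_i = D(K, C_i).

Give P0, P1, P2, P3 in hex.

P0 = 0xDE, P1 = 0x2A, P2 = 0x1B, P3 = 0xBE

P0: D(K, 0xFA) = 0xDE.
P1: D(K, 0xE6) = 0x2A.
P2: D(K, 0xB5) = 0x1B.
P3: D(K, 0x5A) = 0xBE.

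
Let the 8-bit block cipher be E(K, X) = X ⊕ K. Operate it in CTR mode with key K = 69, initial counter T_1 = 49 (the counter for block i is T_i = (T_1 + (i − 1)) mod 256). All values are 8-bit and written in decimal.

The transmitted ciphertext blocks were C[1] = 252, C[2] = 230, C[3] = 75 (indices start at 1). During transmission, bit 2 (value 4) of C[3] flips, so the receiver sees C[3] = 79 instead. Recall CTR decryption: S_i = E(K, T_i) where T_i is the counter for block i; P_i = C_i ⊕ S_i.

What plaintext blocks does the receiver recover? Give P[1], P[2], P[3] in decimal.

P[1] = 136, P[2] = 145, P[3] = 57

Only C[3] changed, to 79. In CTR, a change in C_i flips the same bit in P_i only; the keystream is unaffected. Decrypting the received ciphertext:
P[1]: T = 49, S = E(K, T) = 116; 252 ⊕ 116 = 136.
P[2]: T = 50, S = E(K, T) = 119; 230 ⊕ 119 = 145.
P[3]: T = 51, S = E(K, T) = 118; 79 ⊕ 118 = 57.
Blocks that differ from the original plaintext: P[3].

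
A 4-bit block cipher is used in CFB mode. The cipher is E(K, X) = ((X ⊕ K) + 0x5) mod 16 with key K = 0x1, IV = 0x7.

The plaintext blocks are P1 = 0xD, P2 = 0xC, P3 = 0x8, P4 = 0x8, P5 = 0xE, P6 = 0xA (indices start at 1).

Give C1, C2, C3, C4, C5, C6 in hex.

C1 = 0x6, C2 = 0x0, C3 = 0xE, C4 = 0xC, C5 = 0xC, C6 = 0x8

CFB encryption: C_i = P_i ⊕ E(K, C_{i−1}), with C_{0} = IV.
C1: E(K, 0x7) = 0xB; 0xD ⊕ 0xB = 0x6.
C2: E(K, 0x6) = 0xC; 0xC ⊕ 0xC = 0x0.
C3: E(K, 0x0) = 0x6; 0x8 ⊕ 0x6 = 0xE.
C4: E(K, 0xE) = 0x4; 0x8 ⊕ 0x4 = 0xC.
C5: E(K, 0xC) = 0x2; 0xE ⊕ 0x2 = 0xC.
C6: E(K, 0xC) = 0x2; 0xA ⊕ 0x2 = 0x8.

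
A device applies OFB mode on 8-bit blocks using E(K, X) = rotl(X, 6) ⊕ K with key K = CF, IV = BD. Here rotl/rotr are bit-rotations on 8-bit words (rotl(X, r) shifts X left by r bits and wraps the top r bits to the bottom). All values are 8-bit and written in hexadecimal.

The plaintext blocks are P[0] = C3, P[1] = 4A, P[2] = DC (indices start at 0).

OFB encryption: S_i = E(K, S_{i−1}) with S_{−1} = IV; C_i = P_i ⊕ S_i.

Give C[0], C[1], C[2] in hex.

C[0]: S = E(K, BD) = A0; C3 ⊕ A0 = 63.
C[1]: S = E(K, A0) = E7; 4A ⊕ E7 = AD.
C[2]: S = E(K, E7) = 36; DC ⊕ 36 = EA.

C[0] = 63, C[1] = AD, C[2] = EA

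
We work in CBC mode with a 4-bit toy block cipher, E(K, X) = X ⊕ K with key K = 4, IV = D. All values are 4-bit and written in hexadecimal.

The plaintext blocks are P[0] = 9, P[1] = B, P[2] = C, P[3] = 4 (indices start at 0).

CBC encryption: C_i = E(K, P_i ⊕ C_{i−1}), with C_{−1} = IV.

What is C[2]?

C[0]: P[0] ⊕ D = 4; E(K, 4) = 0.
C[1]: P[1] ⊕ 0 = B; E(K, B) = F.
C[2]: P[2] ⊕ F = 3; E(K, 3) = 7.

C[2] = 7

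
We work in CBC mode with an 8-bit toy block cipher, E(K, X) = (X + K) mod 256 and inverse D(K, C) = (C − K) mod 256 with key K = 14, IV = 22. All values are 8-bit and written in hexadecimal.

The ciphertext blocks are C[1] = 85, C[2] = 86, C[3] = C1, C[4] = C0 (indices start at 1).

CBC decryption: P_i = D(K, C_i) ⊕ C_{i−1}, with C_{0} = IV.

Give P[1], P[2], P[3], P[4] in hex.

P[1]: D(K, 85) = 71; 71 ⊕ 22 = 53.
P[2]: D(K, 86) = 72; 72 ⊕ 85 = F7.
P[3]: D(K, C1) = AD; AD ⊕ 86 = 2B.
P[4]: D(K, C0) = AC; AC ⊕ C1 = 6D.

P[1] = 53, P[2] = F7, P[3] = 2B, P[4] = 6D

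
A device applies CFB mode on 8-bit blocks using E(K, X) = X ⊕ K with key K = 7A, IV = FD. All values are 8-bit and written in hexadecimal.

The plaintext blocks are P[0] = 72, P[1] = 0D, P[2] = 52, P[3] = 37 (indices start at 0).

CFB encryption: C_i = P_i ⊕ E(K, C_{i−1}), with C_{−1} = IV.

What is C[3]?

C[3] = E7

C[0]: E(K, FD) = 87; 72 ⊕ 87 = F5.
C[1]: E(K, F5) = 8F; 0D ⊕ 8F = 82.
C[2]: E(K, 82) = F8; 52 ⊕ F8 = AA.
C[3]: E(K, AA) = D0; 37 ⊕ D0 = E7.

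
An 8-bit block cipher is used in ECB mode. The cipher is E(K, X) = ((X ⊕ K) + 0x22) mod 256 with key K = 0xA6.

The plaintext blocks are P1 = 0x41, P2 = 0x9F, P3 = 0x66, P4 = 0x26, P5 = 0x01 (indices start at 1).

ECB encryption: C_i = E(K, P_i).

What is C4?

C4 = 0xA2

C4: E(K, 0x26) = 0xA2.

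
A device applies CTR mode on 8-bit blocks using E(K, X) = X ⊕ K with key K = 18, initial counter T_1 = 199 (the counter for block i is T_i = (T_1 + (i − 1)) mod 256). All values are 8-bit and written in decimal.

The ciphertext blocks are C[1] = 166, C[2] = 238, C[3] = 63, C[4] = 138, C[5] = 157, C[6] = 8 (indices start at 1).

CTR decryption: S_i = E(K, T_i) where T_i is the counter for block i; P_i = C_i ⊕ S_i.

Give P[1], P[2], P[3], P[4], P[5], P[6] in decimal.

P[1]: T = 199, S = E(K, T) = 213; 166 ⊕ 213 = 115.
P[2]: T = 200, S = E(K, T) = 218; 238 ⊕ 218 = 52.
P[3]: T = 201, S = E(K, T) = 219; 63 ⊕ 219 = 228.
P[4]: T = 202, S = E(K, T) = 216; 138 ⊕ 216 = 82.
P[5]: T = 203, S = E(K, T) = 217; 157 ⊕ 217 = 68.
P[6]: T = 204, S = E(K, T) = 222; 8 ⊕ 222 = 214.

P[1] = 115, P[2] = 52, P[3] = 228, P[4] = 82, P[5] = 68, P[6] = 214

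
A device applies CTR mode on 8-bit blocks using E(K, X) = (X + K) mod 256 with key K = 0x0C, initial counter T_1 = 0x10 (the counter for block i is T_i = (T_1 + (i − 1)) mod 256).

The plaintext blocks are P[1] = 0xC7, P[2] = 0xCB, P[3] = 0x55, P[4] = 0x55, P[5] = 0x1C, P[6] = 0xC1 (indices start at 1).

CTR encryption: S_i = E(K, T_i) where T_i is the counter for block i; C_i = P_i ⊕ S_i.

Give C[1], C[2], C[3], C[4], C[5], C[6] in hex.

C[1]: T = 0x10, S = E(K, T) = 0x1C; 0xC7 ⊕ 0x1C = 0xDB.
C[2]: T = 0x11, S = E(K, T) = 0x1D; 0xCB ⊕ 0x1D = 0xD6.
C[3]: T = 0x12, S = E(K, T) = 0x1E; 0x55 ⊕ 0x1E = 0x4B.
C[4]: T = 0x13, S = E(K, T) = 0x1F; 0x55 ⊕ 0x1F = 0x4A.
C[5]: T = 0x14, S = E(K, T) = 0x20; 0x1C ⊕ 0x20 = 0x3C.
C[6]: T = 0x15, S = E(K, T) = 0x21; 0xC1 ⊕ 0x21 = 0xE0.

C[1] = 0xDB, C[2] = 0xD6, C[3] = 0x4B, C[4] = 0x4A, C[5] = 0x3C, C[6] = 0xE0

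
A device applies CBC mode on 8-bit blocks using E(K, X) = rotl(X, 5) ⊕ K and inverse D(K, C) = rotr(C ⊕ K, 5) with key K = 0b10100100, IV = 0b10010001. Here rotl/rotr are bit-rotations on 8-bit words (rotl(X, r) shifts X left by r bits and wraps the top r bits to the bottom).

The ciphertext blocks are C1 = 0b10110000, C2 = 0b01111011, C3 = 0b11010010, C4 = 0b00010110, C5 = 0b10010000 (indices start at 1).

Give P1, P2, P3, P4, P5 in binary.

P1 = 0b00110001, P2 = 0b01001110, P3 = 0b11001000, P4 = 0b01000111, P5 = 0b10110111

CBC decryption: P_i = D(K, C_i) ⊕ C_{i−1}, with C_{0} = IV.
P1: D(K, 0b10110000) = 0b10100000; 0b10100000 ⊕ 0b10010001 = 0b00110001.
P2: D(K, 0b01111011) = 0b11111110; 0b11111110 ⊕ 0b10110000 = 0b01001110.
P3: D(K, 0b11010010) = 0b10110011; 0b10110011 ⊕ 0b01111011 = 0b11001000.
P4: D(K, 0b00010110) = 0b10010101; 0b10010101 ⊕ 0b11010010 = 0b01000111.
P5: D(K, 0b10010000) = 0b10100001; 0b10100001 ⊕ 0b00010110 = 0b10110111.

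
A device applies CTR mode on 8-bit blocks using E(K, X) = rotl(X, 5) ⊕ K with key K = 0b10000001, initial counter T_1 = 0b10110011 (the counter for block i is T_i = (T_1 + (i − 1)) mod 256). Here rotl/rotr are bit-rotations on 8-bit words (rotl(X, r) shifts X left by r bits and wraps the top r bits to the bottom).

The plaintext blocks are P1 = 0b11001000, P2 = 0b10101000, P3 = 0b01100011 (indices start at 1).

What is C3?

CTR encryption: S_i = E(K, T_i) where T_i is the counter for block i; C_i = P_i ⊕ S_i.
C1: T = 0b10110011, S = E(K, T) = 0b11110111; 0b11001000 ⊕ 0b11110111 = 0b00111111.
C2: T = 0b10110100, S = E(K, T) = 0b00010111; 0b10101000 ⊕ 0b00010111 = 0b10111111.
C3: T = 0b10110101, S = E(K, T) = 0b00110111; 0b01100011 ⊕ 0b00110111 = 0b01010100.

C3 = 0b01010100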